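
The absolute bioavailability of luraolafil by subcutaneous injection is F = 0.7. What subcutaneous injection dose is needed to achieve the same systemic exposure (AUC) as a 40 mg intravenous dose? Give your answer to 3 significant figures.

For equal systemic exposure: F × D_ev = D_iv
D_ev = D_iv / F = 40 / 0.7 = 57.1429 mg

D_subcutaneous = 57.1 mg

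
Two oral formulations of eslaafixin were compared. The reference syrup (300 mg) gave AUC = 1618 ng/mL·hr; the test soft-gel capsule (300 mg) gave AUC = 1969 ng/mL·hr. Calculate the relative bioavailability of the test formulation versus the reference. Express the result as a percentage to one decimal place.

F_rel = 121.7%

F_rel = (AUC_test/D_test) / (AUC_ref/D_ref)
      = (1969/300) / (1618/300)
      = 6.56333 / 5.39333 = 1.2169 = 121.69%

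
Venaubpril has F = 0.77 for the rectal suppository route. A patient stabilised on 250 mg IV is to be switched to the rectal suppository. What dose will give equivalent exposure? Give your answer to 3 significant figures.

D_rectal = 325 mg

For equal systemic exposure: F × D_ev = D_iv
D_ev = D_iv / F = 250 / 0.77 = 324.675 mg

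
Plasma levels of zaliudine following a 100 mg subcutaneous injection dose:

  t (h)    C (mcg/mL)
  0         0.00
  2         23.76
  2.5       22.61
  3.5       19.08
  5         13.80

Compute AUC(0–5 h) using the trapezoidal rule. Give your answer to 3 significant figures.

Trapezoidal AUC_0→5:
  [0→2]: (0.00+23.76)/2 × 2 = 23.76
  [2→2.5]: (23.76+22.61)/2 × 0.5 = 11.5925
  [2.5→3.5]: (22.61+19.08)/2 × 1 = 20.845
  [3.5→5]: (19.08+13.80)/2 × 1.5 = 24.66
  Sum = 80.8575 mcg/mL·h

AUC = 80.9 mcg/mL·h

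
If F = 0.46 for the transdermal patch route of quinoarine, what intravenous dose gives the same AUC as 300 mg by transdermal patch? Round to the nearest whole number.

D_iv = 138 mg

Systemic exposure from an extravascular dose = F × D_ev, so the equivalent IV dose is F × D_ev.
D_iv = F × D_ev = 0.46 × 300 = 138 mg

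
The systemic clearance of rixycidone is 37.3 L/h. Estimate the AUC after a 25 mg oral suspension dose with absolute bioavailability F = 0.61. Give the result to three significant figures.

AUC = 0.409 mg/L·h

AUC_0→∞ = F × Dose / CL
        = 0.61 × 25 / 37.3 = 0.408847 mg/L·h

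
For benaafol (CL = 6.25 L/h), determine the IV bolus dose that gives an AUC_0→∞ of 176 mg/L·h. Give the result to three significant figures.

Dose = 1100 mg

Dose_iv = CL × AUC_0→∞
     = 6.25 × 176 = 1100 mg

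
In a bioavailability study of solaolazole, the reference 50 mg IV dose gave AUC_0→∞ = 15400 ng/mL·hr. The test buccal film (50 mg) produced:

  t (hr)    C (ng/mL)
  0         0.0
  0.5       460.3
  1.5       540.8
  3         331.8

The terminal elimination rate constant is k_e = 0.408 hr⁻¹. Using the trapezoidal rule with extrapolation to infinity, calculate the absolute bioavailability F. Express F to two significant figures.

F = 0.14

Trapezoidal AUC_0→3 (buccal film):
  [0→0.5]: (0.0+460.3)/2 × 0.5 = 115.075
  [0.5→1.5]: (460.3+540.8)/2 × 1 = 500.55
  [1.5→3]: (540.8+331.8)/2 × 1.5 = 654.45
  Sum = 1270.075 ng/mL·hr
Tail: C_last/k_e = 331.8/0.408 = 813.235
AUC_0→∞ (buccal film) = 1270.075 + 813.235 = 2083.31 ng/mL·hr
F = (AUC_ev/D_ev)/(AUC_iv/D_iv) = (2083.31/50)/(15400/50) = 41.6662/308 = 0.1353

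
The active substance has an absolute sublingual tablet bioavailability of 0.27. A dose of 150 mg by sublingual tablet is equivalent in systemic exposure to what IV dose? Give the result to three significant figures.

Systemic exposure from an extravascular dose = F × D_ev, so the equivalent IV dose is F × D_ev.
D_iv = F × D_ev = 0.27 × 150 = 40.5 mg

D_iv = 40.5 mg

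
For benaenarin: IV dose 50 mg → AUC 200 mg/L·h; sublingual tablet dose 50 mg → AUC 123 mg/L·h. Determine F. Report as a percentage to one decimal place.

F = 61.5%

F = (AUC_ev / D_ev) / (AUC_iv / D_iv)
  = (123/50) / (200/50)
  = 2.46 / 4 = 0.6150
  = 61.50%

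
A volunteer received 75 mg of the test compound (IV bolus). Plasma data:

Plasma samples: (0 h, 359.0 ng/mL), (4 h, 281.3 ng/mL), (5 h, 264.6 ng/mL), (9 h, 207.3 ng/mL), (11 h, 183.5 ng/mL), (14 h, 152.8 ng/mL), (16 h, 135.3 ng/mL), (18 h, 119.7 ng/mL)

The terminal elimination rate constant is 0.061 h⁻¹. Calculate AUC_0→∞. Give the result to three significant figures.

Trapezoidal AUC_0→18:
  [0→4]: (359.0+281.3)/2 × 4 = 1280.6
  [4→5]: (281.3+264.6)/2 × 1 = 272.95
  [5→9]: (264.6+207.3)/2 × 4 = 943.8
  [9→11]: (207.3+183.5)/2 × 2 = 390.8
  [11→14]: (183.5+152.8)/2 × 3 = 504.45
  [14→16]: (152.8+135.3)/2 × 2 = 288.1
  [16→18]: (135.3+119.7)/2 × 2 = 255.0
  Sum = 3935.7 ng/mL·h
Extrapolated tail: C_last / k_e = 119.7 / 0.061 = 1962.295
AUC_0→∞ = 3935.7 + 1962.295 = 5897.995 ng/mL·h

AUC = 5900 ng/mL·h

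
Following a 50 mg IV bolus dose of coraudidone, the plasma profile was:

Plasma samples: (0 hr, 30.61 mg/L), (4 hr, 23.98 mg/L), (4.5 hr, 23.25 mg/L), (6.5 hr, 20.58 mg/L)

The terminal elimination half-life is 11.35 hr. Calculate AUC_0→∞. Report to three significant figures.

Trapezoidal AUC_0→6.5:
  [0→4]: (30.61+23.98)/2 × 4 = 109.18
  [4→4.5]: (23.98+23.25)/2 × 0.5 = 11.8075
  [4.5→6.5]: (23.25+20.58)/2 × 2 = 43.83
  Sum = 164.8175 mg/L·hr
k_e = ln2 / t½ = 0.693147 / 11.35 = 0.0611 hr^-1
Extrapolated tail: C_last / k_e = 20.58 / 0.0611 = 336.825
AUC_0→∞ = 164.8175 + 336.825 = 501.6425 mg/L·hr

AUC = 502 mg/L·hr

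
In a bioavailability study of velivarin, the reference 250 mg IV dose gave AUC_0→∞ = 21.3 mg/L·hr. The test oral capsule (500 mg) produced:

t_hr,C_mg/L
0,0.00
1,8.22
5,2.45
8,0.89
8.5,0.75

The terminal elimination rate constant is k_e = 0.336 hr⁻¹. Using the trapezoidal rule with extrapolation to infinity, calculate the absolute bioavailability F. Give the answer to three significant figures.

Trapezoidal AUC_0→8.5 (oral capsule):
  [0→1]: (0.00+8.22)/2 × 1 = 4.11
  [1→5]: (8.22+2.45)/2 × 4 = 21.34
  [5→8]: (2.45+0.89)/2 × 3 = 5.01
  [8→8.5]: (0.89+0.75)/2 × 0.5 = 0.41
  Sum = 30.87 mg/L·hr
Tail: C_last/k_e = 0.75/0.336 = 2.232
AUC_0→∞ (oral capsule) = 30.87 + 2.232 = 33.102 mg/L·hr
F = (AUC_ev/D_ev)/(AUC_iv/D_iv) = (33.102/500)/(21.3/250) = 0.066204/0.0852 = 0.7770

F = 0.777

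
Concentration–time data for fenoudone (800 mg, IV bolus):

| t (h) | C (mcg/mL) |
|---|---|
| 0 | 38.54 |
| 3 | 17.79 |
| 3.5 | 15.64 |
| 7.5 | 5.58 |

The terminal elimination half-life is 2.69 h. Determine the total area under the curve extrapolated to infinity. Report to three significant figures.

AUC = 157 mcg/mL·h

Trapezoidal AUC_0→7.5:
  [0→3]: (38.54+17.79)/2 × 3 = 84.495
  [3→3.5]: (17.79+15.64)/2 × 0.5 = 8.3575
  [3.5→7.5]: (15.64+5.58)/2 × 4 = 42.44
  Sum = 135.2925 mcg/mL·h
k_e = ln2 / t½ = 0.693147 / 2.69 = 0.2577 h^-1
Extrapolated tail: C_last / k_e = 5.58 / 0.2577 = 21.653
AUC_0→∞ = 135.2925 + 21.653 = 156.9455 mcg/mL·h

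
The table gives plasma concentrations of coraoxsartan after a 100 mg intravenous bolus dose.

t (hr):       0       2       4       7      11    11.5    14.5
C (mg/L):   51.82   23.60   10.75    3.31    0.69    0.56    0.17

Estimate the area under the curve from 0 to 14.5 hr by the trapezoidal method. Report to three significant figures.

AUC = 140 mg/L·hr

Trapezoidal AUC_0→14.5:
  [0→2]: (51.82+23.60)/2 × 2 = 75.42
  [2→4]: (23.60+10.75)/2 × 2 = 34.35
  [4→7]: (10.75+3.31)/2 × 3 = 21.09
  [7→11]: (3.31+0.69)/2 × 4 = 8.0
  [11→11.5]: (0.69+0.56)/2 × 0.5 = 0.3125
  [11.5→14.5]: (0.56+0.17)/2 × 3 = 1.095
  Sum = 140.2675 mg/L·hr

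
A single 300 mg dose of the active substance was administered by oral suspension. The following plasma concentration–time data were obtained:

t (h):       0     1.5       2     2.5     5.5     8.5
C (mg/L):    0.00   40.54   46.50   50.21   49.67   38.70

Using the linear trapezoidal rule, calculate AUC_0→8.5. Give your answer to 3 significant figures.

Trapezoidal AUC_0→8.5:
  [0→1.5]: (0.00+40.54)/2 × 1.5 = 30.405
  [1.5→2]: (40.54+46.50)/2 × 0.5 = 21.76
  [2→2.5]: (46.50+50.21)/2 × 0.5 = 24.1775
  [2.5→5.5]: (50.21+49.67)/2 × 3 = 149.82
  [5.5→8.5]: (49.67+38.70)/2 × 3 = 132.555
  Sum = 358.7175 mg/L·h

AUC = 359 mg/L·h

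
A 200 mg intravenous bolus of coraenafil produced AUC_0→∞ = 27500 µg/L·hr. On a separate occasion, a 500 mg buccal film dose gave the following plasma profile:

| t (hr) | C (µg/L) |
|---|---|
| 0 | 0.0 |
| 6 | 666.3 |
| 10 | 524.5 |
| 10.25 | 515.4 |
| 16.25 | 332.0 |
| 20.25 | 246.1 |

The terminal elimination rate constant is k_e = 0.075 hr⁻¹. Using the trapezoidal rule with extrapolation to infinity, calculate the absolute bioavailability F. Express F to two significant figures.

F = 0.17

Trapezoidal AUC_0→20.25 (buccal film):
  [0→6]: (0.0+666.3)/2 × 6 = 1998.9
  [6→10]: (666.3+524.5)/2 × 4 = 2381.6
  [10→10.25]: (524.5+515.4)/2 × 0.25 = 129.9875
  [10.25→16.25]: (515.4+332.0)/2 × 6 = 2542.2
  [16.25→20.25]: (332.0+246.1)/2 × 4 = 1156.2
  Sum = 8208.8875 µg/L·hr
Tail: C_last/k_e = 246.1/0.075 = 3281.333
AUC_0→∞ (buccal film) = 8208.8875 + 3281.333 = 11490.2205 µg/L·hr
F = (AUC_ev/D_ev)/(AUC_iv/D_iv) = (11490.2205/500)/(27500/200) = 22.980441/137.5 = 0.1671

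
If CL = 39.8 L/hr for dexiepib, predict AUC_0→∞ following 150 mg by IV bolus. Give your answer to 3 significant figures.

AUC = 3.77 mg/L·hr

AUC_0→∞ = Dose_iv / CL
        = 150 / 39.8 = 3.76884 mg/L·hr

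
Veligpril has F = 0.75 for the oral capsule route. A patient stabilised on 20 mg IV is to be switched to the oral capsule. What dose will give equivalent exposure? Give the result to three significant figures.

D_oral = 26.7 mg

For equal systemic exposure: F × D_ev = D_iv
D_ev = D_iv / F = 20 / 0.75 = 26.6667 mg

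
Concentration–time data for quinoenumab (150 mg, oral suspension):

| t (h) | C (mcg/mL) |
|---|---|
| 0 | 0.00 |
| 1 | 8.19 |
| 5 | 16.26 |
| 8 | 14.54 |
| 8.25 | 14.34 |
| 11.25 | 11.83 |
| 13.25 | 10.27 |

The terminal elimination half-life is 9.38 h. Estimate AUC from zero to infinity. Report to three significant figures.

AUC = 303 mcg/mL·h

Trapezoidal AUC_0→13.25:
  [0→1]: (0.00+8.19)/2 × 1 = 4.095
  [1→5]: (8.19+16.26)/2 × 4 = 48.9
  [5→8]: (16.26+14.54)/2 × 3 = 46.2
  [8→8.25]: (14.54+14.34)/2 × 0.25 = 3.61
  [8.25→11.25]: (14.34+11.83)/2 × 3 = 39.255
  [11.25→13.25]: (11.83+10.27)/2 × 2 = 22.1
  Sum = 164.16 mcg/mL·h
k_e = ln2 / t½ = 0.693147 / 9.38 = 0.0739 h^-1
Extrapolated tail: C_last / k_e = 10.27 / 0.0739 = 138.972
AUC_0→∞ = 164.16 + 138.972 = 303.132 mcg/mL·h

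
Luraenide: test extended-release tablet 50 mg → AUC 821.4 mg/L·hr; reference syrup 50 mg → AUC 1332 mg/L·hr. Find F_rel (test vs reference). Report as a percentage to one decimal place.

F_rel = (AUC_test/D_test) / (AUC_ref/D_ref)
      = (821.4/50) / (1332/50)
      = 16.428 / 26.64 = 0.6167 = 61.67%

F_rel = 61.7%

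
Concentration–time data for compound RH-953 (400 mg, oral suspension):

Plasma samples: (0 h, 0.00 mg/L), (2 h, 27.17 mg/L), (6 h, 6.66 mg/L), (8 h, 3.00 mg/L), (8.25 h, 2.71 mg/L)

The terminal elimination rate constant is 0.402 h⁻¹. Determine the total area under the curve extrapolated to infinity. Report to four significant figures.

AUC = 111.9 mg/L·h

Trapezoidal AUC_0→8.25:
  [0→2]: (0.00+27.17)/2 × 2 = 27.17
  [2→6]: (27.17+6.66)/2 × 4 = 67.66
  [6→8]: (6.66+3.00)/2 × 2 = 9.66
  [8→8.25]: (3.00+2.71)/2 × 0.25 = 0.71375
  Sum = 105.20375 mg/L·h
Extrapolated tail: C_last / k_e = 2.71 / 0.402 = 6.741
AUC_0→∞ = 105.20375 + 6.741 = 111.94475 mg/L·h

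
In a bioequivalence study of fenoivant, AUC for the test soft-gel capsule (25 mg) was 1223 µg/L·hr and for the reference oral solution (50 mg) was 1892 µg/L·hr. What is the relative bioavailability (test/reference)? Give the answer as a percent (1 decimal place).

F_rel = 129.3%

F_rel = (AUC_test/D_test) / (AUC_ref/D_ref)
      = (1223/25) / (1892/50)
      = 48.92 / 37.84 = 1.2928 = 129.28%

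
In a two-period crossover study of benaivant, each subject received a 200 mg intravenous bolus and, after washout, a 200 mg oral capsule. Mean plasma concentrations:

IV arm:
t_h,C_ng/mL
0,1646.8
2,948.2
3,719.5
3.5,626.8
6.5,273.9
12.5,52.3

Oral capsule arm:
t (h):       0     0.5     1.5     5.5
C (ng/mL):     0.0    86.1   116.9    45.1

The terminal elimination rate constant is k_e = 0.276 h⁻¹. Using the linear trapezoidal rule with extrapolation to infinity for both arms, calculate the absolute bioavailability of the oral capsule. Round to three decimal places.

F = 0.097

Trapezoidal AUC_0→12.5 (IV):
  [0→2]: (1646.8+948.2)/2 × 2 = 2595.0
  [2→3]: (948.2+719.5)/2 × 1 = 833.85
  [3→3.5]: (719.5+626.8)/2 × 0.5 = 336.575
  [3.5→6.5]: (626.8+273.9)/2 × 3 = 1351.05
  [6.5→12.5]: (273.9+52.3)/2 × 6 = 978.6
  Sum = 6095.075 ng/mL·h
IV tail: 52.3/0.276 = 189.493; AUC_iv,0→∞ = 6095.075 + 189.493 = 6284.568 ng/mL·h
Trapezoidal AUC_0→5.5 (oral capsule):
  [0→0.5]: (0.0+86.1)/2 × 0.5 = 21.525
  [0.5→1.5]: (86.1+116.9)/2 × 1 = 101.5
  [1.5→5.5]: (116.9+45.1)/2 × 4 = 324.0
  Sum = 447.025 ng/mL·h
oral capsule tail: 45.1/0.276 = 163.406; AUC_ev,0→∞ = 447.025 + 163.406 = 610.431 ng/mL·h
F = (AUC_ev/D_ev)/(AUC_iv/D_iv) = (610.431/200)/(6284.568/200) = 3.052155/31.42284 = 0.0971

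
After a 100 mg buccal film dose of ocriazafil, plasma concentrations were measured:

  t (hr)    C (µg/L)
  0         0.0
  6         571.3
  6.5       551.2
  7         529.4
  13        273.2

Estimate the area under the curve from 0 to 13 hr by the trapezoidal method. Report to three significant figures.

AUC = 4670 µg/L·hr

Trapezoidal AUC_0→13:
  [0→6]: (0.0+571.3)/2 × 6 = 1713.9
  [6→6.5]: (571.3+551.2)/2 × 0.5 = 280.625
  [6.5→7]: (551.2+529.4)/2 × 0.5 = 270.15
  [7→13]: (529.4+273.2)/2 × 6 = 2407.8
  Sum = 4672.475 µg/L·hr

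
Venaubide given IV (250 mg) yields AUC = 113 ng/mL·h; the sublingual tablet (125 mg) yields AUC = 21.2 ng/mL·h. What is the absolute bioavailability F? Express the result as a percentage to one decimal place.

F = 37.5%

F = (AUC_ev / D_ev) / (AUC_iv / D_iv)
  = (21.2/125) / (113/250)
  = 0.1696 / 0.452 = 0.3752
  = 37.52%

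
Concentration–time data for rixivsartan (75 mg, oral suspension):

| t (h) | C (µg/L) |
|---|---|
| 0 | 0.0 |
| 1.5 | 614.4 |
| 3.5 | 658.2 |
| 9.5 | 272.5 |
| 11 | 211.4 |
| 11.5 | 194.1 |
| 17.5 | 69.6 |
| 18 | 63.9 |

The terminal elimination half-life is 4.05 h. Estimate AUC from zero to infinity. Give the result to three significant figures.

AUC = 6190 µg/L·h

Trapezoidal AUC_0→18:
  [0→1.5]: (0.0+614.4)/2 × 1.5 = 460.8
  [1.5→3.5]: (614.4+658.2)/2 × 2 = 1272.6
  [3.5→9.5]: (658.2+272.5)/2 × 6 = 2792.1
  [9.5→11]: (272.5+211.4)/2 × 1.5 = 362.925
  [11→11.5]: (211.4+194.1)/2 × 0.5 = 101.375
  [11.5→17.5]: (194.1+69.6)/2 × 6 = 791.1
  [17.5→18]: (69.6+63.9)/2 × 0.5 = 33.375
  Sum = 5814.275 µg/L·h
k_e = ln2 / t½ = 0.693147 / 4.05 = 0.1711 h^-1
Extrapolated tail: C_last / k_e = 63.9 / 0.1711 = 373.466
AUC_0→∞ = 5814.275 + 373.466 = 6187.741 µg/L·h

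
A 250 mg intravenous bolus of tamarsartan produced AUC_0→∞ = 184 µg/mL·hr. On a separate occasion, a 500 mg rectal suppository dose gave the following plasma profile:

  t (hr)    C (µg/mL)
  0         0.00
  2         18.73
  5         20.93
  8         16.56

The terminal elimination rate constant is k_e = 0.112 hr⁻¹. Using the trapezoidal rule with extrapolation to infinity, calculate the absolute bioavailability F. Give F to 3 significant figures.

F = 0.767

Trapezoidal AUC_0→8 (rectal suppository):
  [0→2]: (0.00+18.73)/2 × 2 = 18.73
  [2→5]: (18.73+20.93)/2 × 3 = 59.49
  [5→8]: (20.93+16.56)/2 × 3 = 56.235
  Sum = 134.455 µg/mL·hr
Tail: C_last/k_e = 16.56/0.112 = 147.857
AUC_0→∞ (rectal suppository) = 134.455 + 147.857 = 282.312 µg/mL·hr
F = (AUC_ev/D_ev)/(AUC_iv/D_iv) = (282.312/500)/(184/250) = 0.564624/0.736 = 0.7672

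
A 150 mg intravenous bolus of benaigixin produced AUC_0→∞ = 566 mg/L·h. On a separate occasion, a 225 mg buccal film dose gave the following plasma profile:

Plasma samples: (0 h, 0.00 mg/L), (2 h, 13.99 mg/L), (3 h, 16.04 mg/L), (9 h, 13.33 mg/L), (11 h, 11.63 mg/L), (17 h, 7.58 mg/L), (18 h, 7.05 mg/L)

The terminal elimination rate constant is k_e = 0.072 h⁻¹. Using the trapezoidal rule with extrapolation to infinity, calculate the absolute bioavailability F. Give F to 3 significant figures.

Trapezoidal AUC_0→18 (buccal film):
  [0→2]: (0.00+13.99)/2 × 2 = 13.99
  [2→3]: (13.99+16.04)/2 × 1 = 15.015
  [3→9]: (16.04+13.33)/2 × 6 = 88.11
  [9→11]: (13.33+11.63)/2 × 2 = 24.96
  [11→17]: (11.63+7.58)/2 × 6 = 57.63
  [17→18]: (7.58+7.05)/2 × 1 = 7.315
  Sum = 207.02 mg/L·h
Tail: C_last/k_e = 7.05/0.072 = 97.917
AUC_0→∞ (buccal film) = 207.02 + 97.917 = 304.937 mg/L·h
F = (AUC_ev/D_ev)/(AUC_iv/D_iv) = (304.937/225)/(566/150) = 1.35528/3.77333 = 0.3592

F = 0.359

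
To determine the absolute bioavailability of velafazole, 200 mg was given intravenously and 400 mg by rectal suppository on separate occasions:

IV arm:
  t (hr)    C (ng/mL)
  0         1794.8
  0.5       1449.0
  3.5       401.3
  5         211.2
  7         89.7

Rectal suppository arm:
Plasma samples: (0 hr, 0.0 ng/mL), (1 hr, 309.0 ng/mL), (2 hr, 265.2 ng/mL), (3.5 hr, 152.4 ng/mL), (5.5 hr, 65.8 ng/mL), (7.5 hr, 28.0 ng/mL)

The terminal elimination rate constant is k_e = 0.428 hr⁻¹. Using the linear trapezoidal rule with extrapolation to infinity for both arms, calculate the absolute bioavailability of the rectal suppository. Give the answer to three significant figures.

F = 0.124

Trapezoidal AUC_0→7 (IV):
  [0→0.5]: (1794.8+1449.0)/2 × 0.5 = 810.95
  [0.5→3.5]: (1449.0+401.3)/2 × 3 = 2775.45
  [3.5→5]: (401.3+211.2)/2 × 1.5 = 459.375
  [5→7]: (211.2+89.7)/2 × 2 = 300.9
  Sum = 4346.675 ng/mL·hr
IV tail: 89.7/0.428 = 209.579; AUC_iv,0→∞ = 4346.675 + 209.579 = 4556.254 ng/mL·hr
Trapezoidal AUC_0→7.5 (rectal suppository):
  [0→1]: (0.0+309.0)/2 × 1 = 154.5
  [1→2]: (309.0+265.2)/2 × 1 = 287.1
  [2→3.5]: (265.2+152.4)/2 × 1.5 = 313.2
  [3.5→5.5]: (152.4+65.8)/2 × 2 = 218.2
  [5.5→7.5]: (65.8+28.0)/2 × 2 = 93.8
  Sum = 1066.8 ng/mL·hr
rectal suppository tail: 28.0/0.428 = 65.421; AUC_ev,0→∞ = 1066.8 + 65.421 = 1132.221 ng/mL·hr
F = (AUC_ev/D_ev)/(AUC_iv/D_iv) = (1132.221/400)/(4556.254/200) = 2.8305525/22.78127 = 0.1242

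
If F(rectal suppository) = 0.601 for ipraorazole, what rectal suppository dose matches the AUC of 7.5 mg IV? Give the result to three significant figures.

For equal systemic exposure: F × D_ev = D_iv
D_ev = D_iv / F = 7.5 / 0.601 = 12.4792 mg

D_rectal = 12.5 mg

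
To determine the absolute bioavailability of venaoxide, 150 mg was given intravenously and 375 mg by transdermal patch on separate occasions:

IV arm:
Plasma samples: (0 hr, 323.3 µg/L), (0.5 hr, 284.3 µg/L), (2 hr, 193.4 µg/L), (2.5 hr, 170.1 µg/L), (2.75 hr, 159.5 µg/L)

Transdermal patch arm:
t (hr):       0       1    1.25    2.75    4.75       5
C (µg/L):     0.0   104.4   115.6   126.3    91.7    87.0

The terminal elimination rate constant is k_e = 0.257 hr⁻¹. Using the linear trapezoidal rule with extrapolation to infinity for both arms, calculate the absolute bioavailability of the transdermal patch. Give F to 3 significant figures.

Trapezoidal AUC_0→2.75 (IV):
  [0→0.5]: (323.3+284.3)/2 × 0.5 = 151.9
  [0.5→2]: (284.3+193.4)/2 × 1.5 = 358.275
  [2→2.5]: (193.4+170.1)/2 × 0.5 = 90.875
  [2.5→2.75]: (170.1+159.5)/2 × 0.25 = 41.2
  Sum = 642.25 µg/L·hr
IV tail: 159.5/0.257 = 620.623; AUC_iv,0→∞ = 642.25 + 620.623 = 1262.873 µg/L·hr
Trapezoidal AUC_0→5 (transdermal patch):
  [0→1]: (0.0+104.4)/2 × 1 = 52.2
  [1→1.25]: (104.4+115.6)/2 × 0.25 = 27.5
  [1.25→2.75]: (115.6+126.3)/2 × 1.5 = 181.425
  [2.75→4.75]: (126.3+91.7)/2 × 2 = 218.0
  [4.75→5]: (91.7+87.0)/2 × 0.25 = 22.3375
  Sum = 501.4625 µg/L·hr
transdermal patch tail: 87.0/0.257 = 338.521; AUC_ev,0→∞ = 501.4625 + 338.521 = 839.9835 µg/L·hr
F = (AUC_ev/D_ev)/(AUC_iv/D_iv) = (839.9835/375)/(1262.873/150) = 2.239956/8.41915 = 0.2661

F = 0.266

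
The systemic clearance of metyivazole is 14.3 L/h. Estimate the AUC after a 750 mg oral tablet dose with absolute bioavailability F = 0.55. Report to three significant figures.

AUC = 28.8 mg/L·h

AUC_0→∞ = F × Dose / CL
        = 0.55 × 750 / 14.3 = 28.8462 mg/L·h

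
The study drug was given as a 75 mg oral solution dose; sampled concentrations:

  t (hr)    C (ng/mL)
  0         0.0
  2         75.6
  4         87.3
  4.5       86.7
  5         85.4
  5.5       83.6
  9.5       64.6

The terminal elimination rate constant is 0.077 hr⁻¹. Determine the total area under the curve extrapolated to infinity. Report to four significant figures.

AUC = 1503 ng/mL·hr

Trapezoidal AUC_0→9.5:
  [0→2]: (0.0+75.6)/2 × 2 = 75.6
  [2→4]: (75.6+87.3)/2 × 2 = 162.9
  [4→4.5]: (87.3+86.7)/2 × 0.5 = 43.5
  [4.5→5]: (86.7+85.4)/2 × 0.5 = 43.025
  [5→5.5]: (85.4+83.6)/2 × 0.5 = 42.25
  [5.5→9.5]: (83.6+64.6)/2 × 4 = 296.4
  Sum = 663.675 ng/mL·hr
Extrapolated tail: C_last / k_e = 64.6 / 0.077 = 838.961
AUC_0→∞ = 663.675 + 838.961 = 1502.636 ng/mL·hr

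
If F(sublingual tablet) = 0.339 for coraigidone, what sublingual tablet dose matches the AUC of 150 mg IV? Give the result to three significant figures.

D_sublingual = 442 mg

For equal systemic exposure: F × D_ev = D_iv
D_ev = D_iv / F = 150 / 0.339 = 442.478 mg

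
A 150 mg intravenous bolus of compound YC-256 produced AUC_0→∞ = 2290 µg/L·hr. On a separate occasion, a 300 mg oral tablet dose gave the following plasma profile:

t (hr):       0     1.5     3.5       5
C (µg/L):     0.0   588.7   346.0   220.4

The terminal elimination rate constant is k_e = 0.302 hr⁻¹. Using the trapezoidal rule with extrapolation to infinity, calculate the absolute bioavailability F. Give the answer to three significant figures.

Trapezoidal AUC_0→5 (oral tablet):
  [0→1.5]: (0.0+588.7)/2 × 1.5 = 441.525
  [1.5→3.5]: (588.7+346.0)/2 × 2 = 934.7
  [3.5→5]: (346.0+220.4)/2 × 1.5 = 424.8
  Sum = 1801.025 µg/L·hr
Tail: C_last/k_e = 220.4/0.302 = 729.801
AUC_0→∞ (oral tablet) = 1801.025 + 729.801 = 2530.826 µg/L·hr
F = (AUC_ev/D_ev)/(AUC_iv/D_iv) = (2530.826/300)/(2290/150) = 8.43609/15.2667 = 0.5526

F = 0.553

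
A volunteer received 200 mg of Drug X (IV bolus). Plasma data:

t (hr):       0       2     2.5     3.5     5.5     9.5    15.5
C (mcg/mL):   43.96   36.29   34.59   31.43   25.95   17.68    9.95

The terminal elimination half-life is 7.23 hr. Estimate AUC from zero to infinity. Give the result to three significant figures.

AUC = 462 mcg/mL·hr

Trapezoidal AUC_0→15.5:
  [0→2]: (43.96+36.29)/2 × 2 = 80.25
  [2→2.5]: (36.29+34.59)/2 × 0.5 = 17.72
  [2.5→3.5]: (34.59+31.43)/2 × 1 = 33.01
  [3.5→5.5]: (31.43+25.95)/2 × 2 = 57.38
  [5.5→9.5]: (25.95+17.68)/2 × 4 = 87.26
  [9.5→15.5]: (17.68+9.95)/2 × 6 = 82.89
  Sum = 358.51 mcg/mL·hr
k_e = ln2 / t½ = 0.693147 / 7.23 = 0.0959 hr^-1
Extrapolated tail: C_last / k_e = 9.95 / 0.0959 = 103.754
AUC_0→∞ = 358.51 + 103.754 = 462.264 mcg/mL·hr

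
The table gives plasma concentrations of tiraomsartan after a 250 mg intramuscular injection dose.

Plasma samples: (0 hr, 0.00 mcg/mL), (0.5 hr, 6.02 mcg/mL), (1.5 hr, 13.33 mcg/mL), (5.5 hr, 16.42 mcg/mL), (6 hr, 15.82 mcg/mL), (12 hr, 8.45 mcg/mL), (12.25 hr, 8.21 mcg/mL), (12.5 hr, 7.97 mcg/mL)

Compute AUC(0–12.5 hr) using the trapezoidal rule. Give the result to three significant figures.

Trapezoidal AUC_0→12.5:
  [0→0.5]: (0.00+6.02)/2 × 0.5 = 1.505
  [0.5→1.5]: (6.02+13.33)/2 × 1 = 9.675
  [1.5→5.5]: (13.33+16.42)/2 × 4 = 59.5
  [5.5→6]: (16.42+15.82)/2 × 0.5 = 8.06
  [6→12]: (15.82+8.45)/2 × 6 = 72.81
  [12→12.25]: (8.45+8.21)/2 × 0.25 = 2.0825
  [12.25→12.5]: (8.21+7.97)/2 × 0.25 = 2.0225
  Sum = 155.655 mcg/mL·hr

AUC = 156 mcg/mL·hr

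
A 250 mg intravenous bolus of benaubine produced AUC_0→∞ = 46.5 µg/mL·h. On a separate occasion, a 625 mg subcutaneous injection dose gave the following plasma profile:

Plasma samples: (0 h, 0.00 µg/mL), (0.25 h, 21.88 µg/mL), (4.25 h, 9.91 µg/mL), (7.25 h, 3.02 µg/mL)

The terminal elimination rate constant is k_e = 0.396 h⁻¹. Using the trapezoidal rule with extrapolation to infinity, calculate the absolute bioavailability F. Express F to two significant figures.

F = 0.80

Trapezoidal AUC_0→7.25 (subcutaneous injection):
  [0→0.25]: (0.00+21.88)/2 × 0.25 = 2.735
  [0.25→4.25]: (21.88+9.91)/2 × 4 = 63.58
  [4.25→7.25]: (9.91+3.02)/2 × 3 = 19.395
  Sum = 85.71 µg/mL·h
Tail: C_last/k_e = 3.02/0.396 = 7.626
AUC_0→∞ (subcutaneous injection) = 85.71 + 7.626 = 93.336 µg/mL·h
F = (AUC_ev/D_ev)/(AUC_iv/D_iv) = (93.336/625)/(46.5/250) = 0.1493376/0.186 = 0.8029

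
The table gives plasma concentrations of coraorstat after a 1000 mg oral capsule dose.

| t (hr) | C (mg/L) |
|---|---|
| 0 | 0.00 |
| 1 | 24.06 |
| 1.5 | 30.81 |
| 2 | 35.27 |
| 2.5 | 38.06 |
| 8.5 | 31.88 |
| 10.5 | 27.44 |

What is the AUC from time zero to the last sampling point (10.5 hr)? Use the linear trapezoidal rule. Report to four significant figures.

AUC = 329.7 mg/L·hr

Trapezoidal AUC_0→10.5:
  [0→1]: (0.00+24.06)/2 × 1 = 12.03
  [1→1.5]: (24.06+30.81)/2 × 0.5 = 13.7175
  [1.5→2]: (30.81+35.27)/2 × 0.5 = 16.52
  [2→2.5]: (35.27+38.06)/2 × 0.5 = 18.3325
  [2.5→8.5]: (38.06+31.88)/2 × 6 = 209.82
  [8.5→10.5]: (31.88+27.44)/2 × 2 = 59.32
  Sum = 329.74 mg/L·hr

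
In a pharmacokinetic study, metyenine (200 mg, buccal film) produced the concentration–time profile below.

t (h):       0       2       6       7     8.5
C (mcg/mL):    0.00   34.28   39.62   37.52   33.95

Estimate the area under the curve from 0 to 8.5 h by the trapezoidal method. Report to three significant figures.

Trapezoidal AUC_0→8.5:
  [0→2]: (0.00+34.28)/2 × 2 = 34.28
  [2→6]: (34.28+39.62)/2 × 4 = 147.8
  [6→7]: (39.62+37.52)/2 × 1 = 38.57
  [7→8.5]: (37.52+33.95)/2 × 1.5 = 53.6025
  Sum = 274.2525 mcg/mL·h

AUC = 274 mcg/mL·h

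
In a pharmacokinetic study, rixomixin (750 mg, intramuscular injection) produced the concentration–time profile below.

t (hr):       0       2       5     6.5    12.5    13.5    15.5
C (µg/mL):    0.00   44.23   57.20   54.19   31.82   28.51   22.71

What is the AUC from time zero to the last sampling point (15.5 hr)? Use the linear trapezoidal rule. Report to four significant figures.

AUC = 619.3 µg/mL·hr

Trapezoidal AUC_0→15.5:
  [0→2]: (0.00+44.23)/2 × 2 = 44.23
  [2→5]: (44.23+57.20)/2 × 3 = 152.145
  [5→6.5]: (57.20+54.19)/2 × 1.5 = 83.5425
  [6.5→12.5]: (54.19+31.82)/2 × 6 = 258.03
  [12.5→13.5]: (31.82+28.51)/2 × 1 = 30.165
  [13.5→15.5]: (28.51+22.71)/2 × 2 = 51.22
  Sum = 619.3325 µg/mL·hr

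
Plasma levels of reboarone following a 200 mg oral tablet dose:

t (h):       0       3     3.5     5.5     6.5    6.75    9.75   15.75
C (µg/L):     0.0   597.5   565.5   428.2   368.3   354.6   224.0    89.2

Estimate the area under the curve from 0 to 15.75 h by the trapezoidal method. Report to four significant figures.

AUC = 4477 µg/L·h

Trapezoidal AUC_0→15.75:
  [0→3]: (0.0+597.5)/2 × 3 = 896.25
  [3→3.5]: (597.5+565.5)/2 × 0.5 = 290.75
  [3.5→5.5]: (565.5+428.2)/2 × 2 = 993.7
  [5.5→6.5]: (428.2+368.3)/2 × 1 = 398.25
  [6.5→6.75]: (368.3+354.6)/2 × 0.25 = 90.3625
  [6.75→9.75]: (354.6+224.0)/2 × 3 = 867.9
  [9.75→15.75]: (224.0+89.2)/2 × 6 = 939.6
  Sum = 4476.8125 µg/L·h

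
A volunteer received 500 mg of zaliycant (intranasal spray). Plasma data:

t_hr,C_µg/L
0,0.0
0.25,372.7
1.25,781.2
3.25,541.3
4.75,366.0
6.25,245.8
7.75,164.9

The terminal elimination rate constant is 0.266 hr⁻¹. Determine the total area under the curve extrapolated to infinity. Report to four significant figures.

Trapezoidal AUC_0→7.75:
  [0→0.25]: (0.0+372.7)/2 × 0.25 = 46.5875
  [0.25→1.25]: (372.7+781.2)/2 × 1 = 576.95
  [1.25→3.25]: (781.2+541.3)/2 × 2 = 1322.5
  [3.25→4.75]: (541.3+366.0)/2 × 1.5 = 680.475
  [4.75→6.25]: (366.0+245.8)/2 × 1.5 = 458.85
  [6.25→7.75]: (245.8+164.9)/2 × 1.5 = 308.025
  Sum = 3393.3875 µg/L·hr
Extrapolated tail: C_last / k_e = 164.9 / 0.266 = 619.925
AUC_0→∞ = 3393.3875 + 619.925 = 4013.3125 µg/L·hr

AUC = 4013 µg/L·hr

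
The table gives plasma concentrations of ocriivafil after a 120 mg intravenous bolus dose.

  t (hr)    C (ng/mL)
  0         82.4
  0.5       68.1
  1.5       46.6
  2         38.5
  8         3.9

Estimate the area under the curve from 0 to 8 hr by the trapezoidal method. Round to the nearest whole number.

AUC = 243 ng/mL·hr

Trapezoidal AUC_0→8:
  [0→0.5]: (82.4+68.1)/2 × 0.5 = 37.625
  [0.5→1.5]: (68.1+46.6)/2 × 1 = 57.35
  [1.5→2]: (46.6+38.5)/2 × 0.5 = 21.275
  [2→8]: (38.5+3.9)/2 × 6 = 127.2
  Sum = 243.45 ng/mL·hr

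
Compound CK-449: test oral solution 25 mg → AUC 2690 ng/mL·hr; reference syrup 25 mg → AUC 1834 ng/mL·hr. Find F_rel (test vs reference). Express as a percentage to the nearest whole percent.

F_rel = 147%

F_rel = (AUC_test/D_test) / (AUC_ref/D_ref)
      = (2690/25) / (1834/25)
      = 107.6 / 73.36 = 1.4667 = 146.67%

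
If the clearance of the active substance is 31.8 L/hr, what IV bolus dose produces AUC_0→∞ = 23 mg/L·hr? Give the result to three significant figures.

Dose = 731 mg

Dose_iv = CL × AUC_0→∞
     = 31.8 × 23 = 731.4 mg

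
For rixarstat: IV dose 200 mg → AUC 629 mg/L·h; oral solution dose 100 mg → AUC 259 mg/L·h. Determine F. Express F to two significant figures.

F = (AUC_ev / D_ev) / (AUC_iv / D_iv)
  = (259/100) / (629/200)
  = 2.59 / 3.145 = 0.8235

F = 0.82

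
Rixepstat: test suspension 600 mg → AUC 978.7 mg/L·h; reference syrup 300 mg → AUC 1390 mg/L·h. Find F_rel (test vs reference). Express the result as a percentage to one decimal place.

F_rel = 35.2%

F_rel = (AUC_test/D_test) / (AUC_ref/D_ref)
      = (978.7/600) / (1390/300)
      = 1.63117 / 4.63333 = 0.3521 = 35.21%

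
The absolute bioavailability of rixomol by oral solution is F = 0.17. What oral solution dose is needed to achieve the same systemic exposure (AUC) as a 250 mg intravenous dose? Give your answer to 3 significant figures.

For equal systemic exposure: F × D_ev = D_iv
D_ev = D_iv / F = 250 / 0.17 = 1470.59 mg

D_oral = 1470 mg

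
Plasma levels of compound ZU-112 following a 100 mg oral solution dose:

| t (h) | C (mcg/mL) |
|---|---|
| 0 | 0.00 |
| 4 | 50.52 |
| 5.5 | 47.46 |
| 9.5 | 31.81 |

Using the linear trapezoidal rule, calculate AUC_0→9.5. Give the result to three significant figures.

AUC = 333 mcg/mL·h

Trapezoidal AUC_0→9.5:
  [0→4]: (0.00+50.52)/2 × 4 = 101.04
  [4→5.5]: (50.52+47.46)/2 × 1.5 = 73.485
  [5.5→9.5]: (47.46+31.81)/2 × 4 = 158.54
  Sum = 333.065 mcg/mL·h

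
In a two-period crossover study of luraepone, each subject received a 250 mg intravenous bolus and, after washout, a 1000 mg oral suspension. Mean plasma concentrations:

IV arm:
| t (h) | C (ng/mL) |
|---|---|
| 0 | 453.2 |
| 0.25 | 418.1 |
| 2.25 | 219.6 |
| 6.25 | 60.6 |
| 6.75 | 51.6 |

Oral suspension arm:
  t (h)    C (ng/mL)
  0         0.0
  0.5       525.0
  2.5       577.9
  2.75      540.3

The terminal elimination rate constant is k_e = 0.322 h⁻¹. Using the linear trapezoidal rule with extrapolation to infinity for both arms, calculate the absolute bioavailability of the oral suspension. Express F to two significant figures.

F = 0.51

Trapezoidal AUC_0→6.75 (IV):
  [0→0.25]: (453.2+418.1)/2 × 0.25 = 108.9125
  [0.25→2.25]: (418.1+219.6)/2 × 2 = 637.7
  [2.25→6.25]: (219.6+60.6)/2 × 4 = 560.4
  [6.25→6.75]: (60.6+51.6)/2 × 0.5 = 28.05
  Sum = 1335.0625 ng/mL·h
IV tail: 51.6/0.322 = 160.248; AUC_iv,0→∞ = 1335.0625 + 160.248 = 1495.3105 ng/mL·h
Trapezoidal AUC_0→2.75 (oral suspension):
  [0→0.5]: (0.0+525.0)/2 × 0.5 = 131.25
  [0.5→2.5]: (525.0+577.9)/2 × 2 = 1102.9
  [2.5→2.75]: (577.9+540.3)/2 × 0.25 = 139.775
  Sum = 1373.925 ng/mL·h
oral suspension tail: 540.3/0.322 = 1677.950; AUC_ev,0→∞ = 1373.925 + 1677.950 = 3051.875 ng/mL·h
F = (AUC_ev/D_ev)/(AUC_iv/D_iv) = (3051.875/1000)/(1495.3105/250) = 3.051875/5.981242 = 0.5102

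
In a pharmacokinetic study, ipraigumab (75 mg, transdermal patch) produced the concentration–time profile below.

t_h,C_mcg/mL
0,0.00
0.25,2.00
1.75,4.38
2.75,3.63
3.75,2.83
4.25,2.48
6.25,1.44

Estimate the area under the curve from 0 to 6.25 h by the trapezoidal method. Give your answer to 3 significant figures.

AUC = 17.5 mcg/mL·h

Trapezoidal AUC_0→6.25:
  [0→0.25]: (0.00+2.00)/2 × 0.25 = 0.25
  [0.25→1.75]: (2.00+4.38)/2 × 1.5 = 4.785
  [1.75→2.75]: (4.38+3.63)/2 × 1 = 4.005
  [2.75→3.75]: (3.63+2.83)/2 × 1 = 3.23
  [3.75→4.25]: (2.83+2.48)/2 × 0.5 = 1.3275
  [4.25→6.25]: (2.48+1.44)/2 × 2 = 3.92
  Sum = 17.5175 mcg/mL·h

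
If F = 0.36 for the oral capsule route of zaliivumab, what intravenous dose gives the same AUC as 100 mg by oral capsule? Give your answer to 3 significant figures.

Systemic exposure from an extravascular dose = F × D_ev, so the equivalent IV dose is F × D_ev.
D_iv = F × D_ev = 0.36 × 100 = 36 mg

D_iv = 36.0 mg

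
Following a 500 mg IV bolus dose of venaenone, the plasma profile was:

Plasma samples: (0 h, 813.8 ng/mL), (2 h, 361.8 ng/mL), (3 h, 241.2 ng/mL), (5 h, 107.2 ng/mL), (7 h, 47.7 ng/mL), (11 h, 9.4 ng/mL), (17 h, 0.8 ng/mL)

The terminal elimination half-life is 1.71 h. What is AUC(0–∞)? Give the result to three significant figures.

Trapezoidal AUC_0→17:
  [0→2]: (813.8+361.8)/2 × 2 = 1175.6
  [2→3]: (361.8+241.2)/2 × 1 = 301.5
  [3→5]: (241.2+107.2)/2 × 2 = 348.4
  [5→7]: (107.2+47.7)/2 × 2 = 154.9
  [7→11]: (47.7+9.4)/2 × 4 = 114.2
  [11→17]: (9.4+0.8)/2 × 6 = 30.6
  Sum = 2125.2 ng/mL·h
k_e = ln2 / t½ = 0.693147 / 1.71 = 0.4053 h^-1
Extrapolated tail: C_last / k_e = 0.8 / 0.4053 = 1.974
AUC_0→∞ = 2125.2 + 1.974 = 2127.174 ng/mL·h

AUC = 2130 ng/mL·h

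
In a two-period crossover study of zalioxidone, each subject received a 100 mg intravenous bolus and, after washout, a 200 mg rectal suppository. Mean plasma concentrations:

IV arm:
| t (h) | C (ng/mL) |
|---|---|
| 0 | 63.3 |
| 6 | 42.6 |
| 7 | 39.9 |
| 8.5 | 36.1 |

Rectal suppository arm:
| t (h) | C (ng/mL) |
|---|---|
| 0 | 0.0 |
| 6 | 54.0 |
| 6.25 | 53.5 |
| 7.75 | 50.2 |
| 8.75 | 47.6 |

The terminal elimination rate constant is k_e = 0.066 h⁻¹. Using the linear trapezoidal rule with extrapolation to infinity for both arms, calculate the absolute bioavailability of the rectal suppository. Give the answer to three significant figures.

Trapezoidal AUC_0→8.5 (IV):
  [0→6]: (63.3+42.6)/2 × 6 = 317.7
  [6→7]: (42.6+39.9)/2 × 1 = 41.25
  [7→8.5]: (39.9+36.1)/2 × 1.5 = 57.0
  Sum = 415.95 ng/mL·h
IV tail: 36.1/0.066 = 546.970; AUC_iv,0→∞ = 415.95 + 546.970 = 962.92 ng/mL·h
Trapezoidal AUC_0→8.75 (rectal suppository):
  [0→6]: (0.0+54.0)/2 × 6 = 162.0
  [6→6.25]: (54.0+53.5)/2 × 0.25 = 13.4375
  [6.25→7.75]: (53.5+50.2)/2 × 1.5 = 77.775
  [7.75→8.75]: (50.2+47.6)/2 × 1 = 48.9
  Sum = 302.1125 ng/mL·h
rectal suppository tail: 47.6/0.066 = 721.212; AUC_ev,0→∞ = 302.1125 + 721.212 = 1023.3245 ng/mL·h
F = (AUC_ev/D_ev)/(AUC_iv/D_iv) = (1023.3245/200)/(962.92/100) = 5.1166225/9.6292 = 0.5314

F = 0.531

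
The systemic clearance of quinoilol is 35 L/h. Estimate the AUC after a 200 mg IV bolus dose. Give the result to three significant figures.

AUC = 5.71 mg/L·h

AUC_0→∞ = Dose_iv / CL
        = 200 / 35 = 5.71429 mg/L·h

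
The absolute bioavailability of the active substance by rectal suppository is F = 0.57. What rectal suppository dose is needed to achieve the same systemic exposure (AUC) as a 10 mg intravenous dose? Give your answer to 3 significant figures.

D_rectal = 17.5 mg

For equal systemic exposure: F × D_ev = D_iv
D_ev = D_iv / F = 10 / 0.57 = 17.5439 mg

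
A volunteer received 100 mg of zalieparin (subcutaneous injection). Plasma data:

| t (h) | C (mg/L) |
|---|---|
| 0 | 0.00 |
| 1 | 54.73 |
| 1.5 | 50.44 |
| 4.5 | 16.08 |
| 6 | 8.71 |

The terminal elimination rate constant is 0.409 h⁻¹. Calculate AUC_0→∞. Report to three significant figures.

AUC = 193 mg/L·h

Trapezoidal AUC_0→6:
  [0→1]: (0.00+54.73)/2 × 1 = 27.365
  [1→1.5]: (54.73+50.44)/2 × 0.5 = 26.2925
  [1.5→4.5]: (50.44+16.08)/2 × 3 = 99.78
  [4.5→6]: (16.08+8.71)/2 × 1.5 = 18.5925
  Sum = 172.03 mg/L·h
Extrapolated tail: C_last / k_e = 8.71 / 0.409 = 21.296
AUC_0→∞ = 172.03 + 21.296 = 193.326 mg/L·h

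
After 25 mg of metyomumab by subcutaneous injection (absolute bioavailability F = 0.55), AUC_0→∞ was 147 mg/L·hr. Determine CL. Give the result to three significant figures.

CL = 0.0935 L/hr

CL = F × Dose / AUC_0→∞
   = 0.55 × 25 / 147 = 0.0935374 L/hr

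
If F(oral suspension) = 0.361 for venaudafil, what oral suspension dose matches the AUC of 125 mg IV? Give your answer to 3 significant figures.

D_oral = 346 mg

For equal systemic exposure: F × D_ev = D_iv
D_ev = D_iv / F = 125 / 0.361 = 346.26 mg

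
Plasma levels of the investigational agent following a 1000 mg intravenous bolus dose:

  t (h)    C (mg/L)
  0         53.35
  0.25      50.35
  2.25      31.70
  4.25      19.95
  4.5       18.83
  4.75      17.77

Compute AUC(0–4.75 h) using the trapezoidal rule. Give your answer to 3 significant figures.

AUC = 156 mg/L·h

Trapezoidal AUC_0→4.75:
  [0→0.25]: (53.35+50.35)/2 × 0.25 = 12.9625
  [0.25→2.25]: (50.35+31.70)/2 × 2 = 82.05
  [2.25→4.25]: (31.70+19.95)/2 × 2 = 51.65
  [4.25→4.5]: (19.95+18.83)/2 × 0.25 = 4.8475
  [4.5→4.75]: (18.83+17.77)/2 × 0.25 = 4.575
  Sum = 156.085 mg/L·h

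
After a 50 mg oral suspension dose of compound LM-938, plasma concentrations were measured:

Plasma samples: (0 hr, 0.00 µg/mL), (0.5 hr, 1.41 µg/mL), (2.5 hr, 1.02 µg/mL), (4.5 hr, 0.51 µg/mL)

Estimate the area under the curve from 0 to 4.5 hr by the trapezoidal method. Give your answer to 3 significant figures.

AUC = 4.31 µg/mL·hr

Trapezoidal AUC_0→4.5:
  [0→0.5]: (0.00+1.41)/2 × 0.5 = 0.3525
  [0.5→2.5]: (1.41+1.02)/2 × 2 = 2.43
  [2.5→4.5]: (1.02+0.51)/2 × 2 = 1.53
  Sum = 4.3125 µg/mL·hr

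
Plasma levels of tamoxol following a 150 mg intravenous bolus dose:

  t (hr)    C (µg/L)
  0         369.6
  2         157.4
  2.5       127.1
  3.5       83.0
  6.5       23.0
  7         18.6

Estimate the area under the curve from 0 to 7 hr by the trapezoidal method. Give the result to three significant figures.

AUC = 873 µg/L·hr

Trapezoidal AUC_0→7:
  [0→2]: (369.6+157.4)/2 × 2 = 527.0
  [2→2.5]: (157.4+127.1)/2 × 0.5 = 71.125
  [2.5→3.5]: (127.1+83.0)/2 × 1 = 105.05
  [3.5→6.5]: (83.0+23.0)/2 × 3 = 159.0
  [6.5→7]: (23.0+18.6)/2 × 0.5 = 10.4
  Sum = 872.575 µg/L·hr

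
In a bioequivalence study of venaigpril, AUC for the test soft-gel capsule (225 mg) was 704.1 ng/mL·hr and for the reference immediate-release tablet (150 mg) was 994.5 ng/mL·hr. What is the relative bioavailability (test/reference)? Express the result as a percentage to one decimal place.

F_rel = 47.2%

F_rel = (AUC_test/D_test) / (AUC_ref/D_ref)
      = (704.1/225) / (994.5/150)
      = 3.12933 / 6.63 = 0.4720 = 47.20%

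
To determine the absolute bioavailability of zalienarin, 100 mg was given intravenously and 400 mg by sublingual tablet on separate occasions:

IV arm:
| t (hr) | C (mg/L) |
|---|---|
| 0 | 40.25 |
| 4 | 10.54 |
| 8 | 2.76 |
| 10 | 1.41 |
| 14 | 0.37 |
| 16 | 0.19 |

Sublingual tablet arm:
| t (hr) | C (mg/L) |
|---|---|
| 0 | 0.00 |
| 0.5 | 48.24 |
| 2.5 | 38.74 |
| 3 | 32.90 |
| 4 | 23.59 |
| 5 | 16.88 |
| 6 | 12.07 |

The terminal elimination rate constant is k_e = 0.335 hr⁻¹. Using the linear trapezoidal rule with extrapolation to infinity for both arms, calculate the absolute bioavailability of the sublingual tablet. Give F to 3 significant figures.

Trapezoidal AUC_0→16 (IV):
  [0→4]: (40.25+10.54)/2 × 4 = 101.58
  [4→8]: (10.54+2.76)/2 × 4 = 26.6
  [8→10]: (2.76+1.41)/2 × 2 = 4.17
  [10→14]: (1.41+0.37)/2 × 4 = 3.56
  [14→16]: (0.37+0.19)/2 × 2 = 0.56
  Sum = 136.47 mg/L·hr
IV tail: 0.19/0.335 = 0.567; AUC_iv,0→∞ = 136.47 + 0.567 = 137.037 mg/L·hr
Trapezoidal AUC_0→6 (sublingual tablet):
  [0→0.5]: (0.00+48.24)/2 × 0.5 = 12.06
  [0.5→2.5]: (48.24+38.74)/2 × 2 = 86.98
  [2.5→3]: (38.74+32.90)/2 × 0.5 = 17.91
  [3→4]: (32.90+23.59)/2 × 1 = 28.245
  [4→5]: (23.59+16.88)/2 × 1 = 20.235
  [5→6]: (16.88+12.07)/2 × 1 = 14.475
  Sum = 179.905 mg/L·hr
sublingual tablet tail: 12.07/0.335 = 36.030; AUC_ev,0→∞ = 179.905 + 36.030 = 215.935 mg/L·hr
F = (AUC_ev/D_ev)/(AUC_iv/D_iv) = (215.935/400)/(137.037/100) = 0.5398375/1.37037 = 0.3939

F = 0.394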